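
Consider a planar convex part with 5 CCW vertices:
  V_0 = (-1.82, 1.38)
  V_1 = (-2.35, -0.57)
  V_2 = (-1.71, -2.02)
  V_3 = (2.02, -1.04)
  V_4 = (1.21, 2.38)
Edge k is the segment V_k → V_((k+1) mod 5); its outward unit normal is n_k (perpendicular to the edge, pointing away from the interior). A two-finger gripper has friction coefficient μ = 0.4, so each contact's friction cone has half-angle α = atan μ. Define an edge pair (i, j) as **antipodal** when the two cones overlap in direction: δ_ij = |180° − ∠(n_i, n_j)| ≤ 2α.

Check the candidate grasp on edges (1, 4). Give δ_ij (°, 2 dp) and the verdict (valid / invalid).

δ = 84.45°, invalid

α = atan 0.4 = 21.80°;  2α = 43.60°
edge 1: e_1 = (+0.64, -1.45);  n_1 = (-0.9148, -0.4038)
edge 4: e_4 = (-3.03, -1.00);  n_4 = (-0.3134, +0.9496)
∠(n_1, n_4) = 95.55°
δ = |180° − 95.55°| = 84.45°
84.45° > 2α = 43.60°  →  invalid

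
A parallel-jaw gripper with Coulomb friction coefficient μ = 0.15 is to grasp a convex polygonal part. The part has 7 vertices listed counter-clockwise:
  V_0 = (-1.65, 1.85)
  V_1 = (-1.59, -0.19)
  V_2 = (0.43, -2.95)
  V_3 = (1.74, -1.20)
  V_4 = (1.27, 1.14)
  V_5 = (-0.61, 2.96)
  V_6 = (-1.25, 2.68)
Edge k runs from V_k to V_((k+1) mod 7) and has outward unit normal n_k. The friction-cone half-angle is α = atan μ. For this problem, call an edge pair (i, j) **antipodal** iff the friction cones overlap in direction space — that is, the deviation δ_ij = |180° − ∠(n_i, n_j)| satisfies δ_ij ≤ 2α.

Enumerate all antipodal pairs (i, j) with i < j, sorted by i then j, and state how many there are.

α = atan 0.15 = 8.53°;  2α = 17.06°
n_0 = (-0.9996, -0.0294)
n_1 = (-0.8070, -0.5906)
n_2 = (+0.8005, -0.5993)
n_3 = (+0.9804, +0.1969)
n_4 = (+0.6955, +0.7185)
n_5 = (-0.4008, +0.9162)
n_6 = (-0.9008, +0.4341)
  (0,1): δ = 145.48°  ·
  (0,2): δ = 38.50°  ·
  (0,3): δ = 9.67°  ✓
  (0,4): δ = 44.24°  ·
  (0,5): δ = 111.94°  ·
  (0,6): δ = 152.58°  ·
  (1,2): δ = 73.02°  ·
  (1,3): δ = 24.84°  ·
  (1,4): δ = 9.73°  ✓
  (1,5): δ = 77.43°  ·
  (1,6): δ = 118.07°  ·
  (2,3): δ = 131.83°  ·
  (2,4): δ = 97.25°  ·
  (2,5): δ = 29.55°  ·
  (2,6): δ = 11.09°  ✓
  (3,4): δ = 145.43°  ·
  (3,5): δ = 77.73°  ·
  (3,6): δ = 37.09°  ·
  (4,5): δ = 112.30°  ·
  (4,6): δ = 71.66°  ·
  (5,6): δ = 139.36°  ·
antipodal pairs: 3

count = 3; pairs: (0,3), (1,4), (2,6)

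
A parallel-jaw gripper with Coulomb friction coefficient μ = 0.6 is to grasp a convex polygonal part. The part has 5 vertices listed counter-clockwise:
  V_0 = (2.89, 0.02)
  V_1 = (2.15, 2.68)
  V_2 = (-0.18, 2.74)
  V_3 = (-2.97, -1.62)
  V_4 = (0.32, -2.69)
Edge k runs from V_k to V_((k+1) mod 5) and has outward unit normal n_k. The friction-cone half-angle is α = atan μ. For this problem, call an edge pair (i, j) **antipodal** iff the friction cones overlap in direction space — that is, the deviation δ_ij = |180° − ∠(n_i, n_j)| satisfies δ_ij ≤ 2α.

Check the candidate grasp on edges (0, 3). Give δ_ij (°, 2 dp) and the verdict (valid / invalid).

δ = 56.44°, valid

α = atan 0.6 = 30.96°;  2α = 61.93°
edge 0: e_0 = (-0.74, +2.66);  n_0 = (+0.9634, +0.2680)
edge 3: e_3 = (+3.29, -1.07);  n_3 = (-0.3093, -0.9510)
∠(n_0, n_3) = 123.56°
δ = |180° − 123.56°| = 56.44°
56.44° ≤ 2α = 61.93°  →  valid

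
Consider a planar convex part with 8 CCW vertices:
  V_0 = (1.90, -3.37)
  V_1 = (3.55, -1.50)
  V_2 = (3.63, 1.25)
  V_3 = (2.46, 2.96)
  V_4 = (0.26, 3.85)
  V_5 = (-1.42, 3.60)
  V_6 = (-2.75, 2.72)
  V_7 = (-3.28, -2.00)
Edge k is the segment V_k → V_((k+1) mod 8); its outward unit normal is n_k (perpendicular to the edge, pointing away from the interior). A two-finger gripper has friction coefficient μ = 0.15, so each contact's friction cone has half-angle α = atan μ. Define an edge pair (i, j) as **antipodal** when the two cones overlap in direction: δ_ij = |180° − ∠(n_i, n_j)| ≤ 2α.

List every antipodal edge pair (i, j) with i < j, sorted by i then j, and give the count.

count = 3; pairs: (0,5), (1,6), (3,7)

α = atan 0.15 = 8.53°;  2α = 17.06°
n_0 = (+0.7498, -0.6616)
n_1 = (+0.9996, -0.0291)
n_2 = (+0.8253, +0.5647)
n_3 = (+0.3750, +0.9270)
n_4 = (-0.1472, +0.9891)
n_5 = (-0.5518, +0.8340)
n_6 = (-0.9938, +0.1116)
n_7 = (-0.2557, -0.9668)
  (0,1): δ = 140.24°  ·
  (0,2): δ = 104.20°  ·
  (0,3): δ = 70.60°  ·
  (0,4): δ = 40.11°  ·
  (0,5): δ = 15.09°  ✓
  (0,6): δ = 35.02°  ·
  (0,7): δ = 116.61°  ·
  (1,2): δ = 143.95°  ·
  (1,3): δ = 110.36°  ·
  (1,4): δ = 79.87°  ·
  (1,5): δ = 54.84°  ·
  (1,6): δ = 4.74°  ✓
  (1,7): δ = 76.85°  ·
  (2,3): δ = 146.41°  ·
  (2,4): δ = 115.92°  ·
  (2,5): δ = 90.89°  ·
  (2,6): δ = 40.79°  ·
  (2,7): δ = 40.81°  ·
  (3,4): δ = 149.51°  ·
  (3,5): δ = 124.48°  ·
  (3,6): δ = 74.38°  ·
  (3,7): δ = 7.21°  ✓
  (4,5): δ = 154.97°  ·
  (4,6): δ = 104.87°  ·
  (4,7): δ = 23.28°  ·
  (5,6): δ = 129.90°  ·
  (5,7): δ = 48.31°  ·
  (6,7): δ = 98.41°  ·
antipodal pairs: 3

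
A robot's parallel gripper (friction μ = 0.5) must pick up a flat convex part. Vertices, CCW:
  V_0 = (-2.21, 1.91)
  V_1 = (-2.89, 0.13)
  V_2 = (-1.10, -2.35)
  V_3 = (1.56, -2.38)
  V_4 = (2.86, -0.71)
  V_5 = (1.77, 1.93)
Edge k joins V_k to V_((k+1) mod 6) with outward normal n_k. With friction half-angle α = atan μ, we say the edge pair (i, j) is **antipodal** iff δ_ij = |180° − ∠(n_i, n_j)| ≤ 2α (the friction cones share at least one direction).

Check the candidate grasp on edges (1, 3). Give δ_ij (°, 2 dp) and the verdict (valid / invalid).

δ = 73.72°, invalid

α = atan 0.5 = 26.57°;  2α = 53.13°
edge 1: e_1 = (+1.79, -2.48);  n_1 = (-0.8109, -0.5853)
edge 3: e_3 = (+1.30, +1.67);  n_3 = (+0.7891, -0.6143)
∠(n_1, n_3) = 106.28°
δ = |180° − 106.28°| = 73.72°
73.72° > 2α = 53.13°  →  invalid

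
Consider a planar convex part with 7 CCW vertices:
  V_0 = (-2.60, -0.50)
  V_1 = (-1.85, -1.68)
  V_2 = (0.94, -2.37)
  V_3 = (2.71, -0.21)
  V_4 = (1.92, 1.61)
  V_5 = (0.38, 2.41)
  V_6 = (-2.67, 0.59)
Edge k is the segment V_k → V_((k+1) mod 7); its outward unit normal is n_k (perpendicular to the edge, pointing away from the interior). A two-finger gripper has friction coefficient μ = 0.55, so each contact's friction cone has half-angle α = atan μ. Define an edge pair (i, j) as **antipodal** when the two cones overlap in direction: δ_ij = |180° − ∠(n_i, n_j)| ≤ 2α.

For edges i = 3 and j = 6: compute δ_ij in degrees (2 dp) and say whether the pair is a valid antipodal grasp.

α = atan 0.55 = 28.81°;  2α = 57.62°
edge 3: e_3 = (-0.79, +1.82);  n_3 = (+0.9173, +0.3982)
edge 6: e_6 = (+0.07, -1.09);  n_6 = (-0.9979, -0.0641)
∠(n_3, n_6) = 160.21°
δ = |180° − 160.21°| = 19.79°
19.79° ≤ 2α = 57.62°  →  valid

δ = 19.79°, valid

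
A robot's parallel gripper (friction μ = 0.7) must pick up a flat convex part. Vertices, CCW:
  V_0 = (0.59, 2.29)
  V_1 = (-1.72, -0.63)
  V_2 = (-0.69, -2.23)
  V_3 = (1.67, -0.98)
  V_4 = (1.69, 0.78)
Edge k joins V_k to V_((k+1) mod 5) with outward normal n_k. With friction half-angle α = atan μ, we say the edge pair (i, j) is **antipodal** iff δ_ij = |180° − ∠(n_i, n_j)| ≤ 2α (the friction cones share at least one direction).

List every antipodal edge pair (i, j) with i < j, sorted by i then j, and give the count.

α = atan 0.7 = 34.99°;  2α = 69.98°
n_0 = (-0.7843, +0.6204)
n_1 = (-0.8408, -0.5413)
n_2 = (+0.4681, -0.8837)
n_3 = (+0.9999, -0.0114)
n_4 = (+0.8083, +0.5888)
  (0,1): δ = 108.88°  ·
  (0,2): δ = 23.74°  ✓
  (0,3): δ = 37.70°  ✓
  (0,4): δ = 74.42°  ·
  (1,2): δ = 94.86°  ·
  (1,3): δ = 33.42°  ✓
  (1,4): δ = 3.30°  ✓
  (2,3): δ = 118.56°  ·
  (2,4): δ = 81.84°  ·
  (3,4): δ = 143.28°  ·
antipodal pairs: 4

count = 4; pairs: (0,2), (0,3), (1,3), (1,4)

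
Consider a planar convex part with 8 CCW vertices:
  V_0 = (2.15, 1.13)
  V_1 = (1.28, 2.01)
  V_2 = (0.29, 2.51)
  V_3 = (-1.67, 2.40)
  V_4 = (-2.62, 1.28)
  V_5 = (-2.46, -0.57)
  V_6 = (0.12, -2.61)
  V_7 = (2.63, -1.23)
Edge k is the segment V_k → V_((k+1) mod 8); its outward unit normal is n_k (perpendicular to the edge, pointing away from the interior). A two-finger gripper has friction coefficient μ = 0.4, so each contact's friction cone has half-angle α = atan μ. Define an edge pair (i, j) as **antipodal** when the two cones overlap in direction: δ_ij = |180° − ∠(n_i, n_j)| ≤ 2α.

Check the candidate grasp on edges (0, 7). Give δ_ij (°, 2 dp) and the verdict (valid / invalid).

δ = 146.82°, invalid

α = atan 0.4 = 21.80°;  2α = 43.60°
edge 0: e_0 = (-0.87, +0.88);  n_0 = (+0.7111, +0.7031)
edge 7: e_7 = (-0.48, +2.36);  n_7 = (+0.9799, +0.1993)
∠(n_0, n_7) = 33.18°
δ = |180° − 33.18°| = 146.82°
146.82° > 2α = 43.60°  →  invalid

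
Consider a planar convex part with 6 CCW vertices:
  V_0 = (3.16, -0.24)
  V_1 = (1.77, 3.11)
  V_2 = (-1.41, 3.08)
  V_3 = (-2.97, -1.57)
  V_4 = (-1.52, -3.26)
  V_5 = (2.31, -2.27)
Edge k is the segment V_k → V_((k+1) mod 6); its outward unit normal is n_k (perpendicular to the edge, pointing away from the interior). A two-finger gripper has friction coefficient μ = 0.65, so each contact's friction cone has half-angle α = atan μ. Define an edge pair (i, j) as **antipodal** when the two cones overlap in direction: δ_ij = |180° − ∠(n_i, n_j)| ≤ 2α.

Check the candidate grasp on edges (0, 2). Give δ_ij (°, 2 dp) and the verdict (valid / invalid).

α = atan 0.65 = 33.02°;  2α = 66.05°
edge 0: e_0 = (-1.39, +3.35);  n_0 = (+0.9236, +0.3832)
edge 2: e_2 = (-1.56, -4.65);  n_2 = (-0.9481, +0.3181)
∠(n_0, n_2) = 138.92°
δ = |180° − 138.92°| = 41.08°
41.08° ≤ 2α = 66.05°  →  valid

δ = 41.08°, valid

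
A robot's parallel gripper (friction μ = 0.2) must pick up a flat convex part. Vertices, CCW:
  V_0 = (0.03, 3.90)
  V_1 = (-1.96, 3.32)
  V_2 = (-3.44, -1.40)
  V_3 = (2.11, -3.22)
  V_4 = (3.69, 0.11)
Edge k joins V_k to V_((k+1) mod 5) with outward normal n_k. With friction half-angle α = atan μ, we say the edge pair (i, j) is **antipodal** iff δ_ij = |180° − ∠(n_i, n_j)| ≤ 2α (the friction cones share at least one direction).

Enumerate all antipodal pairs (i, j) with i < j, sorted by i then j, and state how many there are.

count = 1; pairs: (1,3)

α = atan 0.2 = 11.31°;  2α = 22.62°
n_0 = (-0.2798, +0.9601)
n_1 = (-0.9542, +0.2992)
n_2 = (-0.3116, -0.9502)
n_3 = (+0.9035, -0.4287)
n_4 = (+0.7193, +0.6947)
  (0,1): δ = 123.66°  ·
  (0,2): δ = 34.40°  ·
  (0,3): δ = 48.37°  ·
  (0,4): δ = 117.75°  ·
  (1,2): δ = 90.75°  ·
  (1,3): δ = 7.97°  ✓
  (1,4): δ = 61.41°  ·
  (2,3): δ = 97.23°  ·
  (2,4): δ = 27.84°  ·
  (3,4): δ = 110.62°  ·
antipodal pairs: 1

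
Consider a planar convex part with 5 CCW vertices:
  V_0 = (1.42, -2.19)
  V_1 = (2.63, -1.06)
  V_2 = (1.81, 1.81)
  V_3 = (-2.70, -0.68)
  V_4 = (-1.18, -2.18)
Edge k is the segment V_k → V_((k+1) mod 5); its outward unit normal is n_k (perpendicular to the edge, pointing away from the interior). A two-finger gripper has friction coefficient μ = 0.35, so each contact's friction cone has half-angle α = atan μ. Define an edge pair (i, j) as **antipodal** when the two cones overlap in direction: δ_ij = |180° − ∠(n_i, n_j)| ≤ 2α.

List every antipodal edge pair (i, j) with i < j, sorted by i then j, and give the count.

count = 3; pairs: (0,2), (1,3), (2,4)

α = atan 0.35 = 19.29°;  2α = 38.58°
n_0 = (+0.6825, -0.7309)
n_1 = (+0.9615, +0.2747)
n_2 = (-0.4833, +0.8754)
n_3 = (-0.7024, -0.7118)
n_4 = (-0.0038, -1.0000)
  (0,1): δ = 117.10°  ·
  (0,2): δ = 14.14°  ✓
  (0,3): δ = 92.34°  ·
  (0,4): δ = 136.74°  ·
  (1,2): δ = 77.04°  ·
  (1,3): δ = 29.43°  ✓
  (1,4): δ = 73.83°  ·
  (2,3): δ = 73.52°  ·
  (2,4): δ = 29.12°  ✓
  (3,4): δ = 135.60°  ·
antipodal pairs: 3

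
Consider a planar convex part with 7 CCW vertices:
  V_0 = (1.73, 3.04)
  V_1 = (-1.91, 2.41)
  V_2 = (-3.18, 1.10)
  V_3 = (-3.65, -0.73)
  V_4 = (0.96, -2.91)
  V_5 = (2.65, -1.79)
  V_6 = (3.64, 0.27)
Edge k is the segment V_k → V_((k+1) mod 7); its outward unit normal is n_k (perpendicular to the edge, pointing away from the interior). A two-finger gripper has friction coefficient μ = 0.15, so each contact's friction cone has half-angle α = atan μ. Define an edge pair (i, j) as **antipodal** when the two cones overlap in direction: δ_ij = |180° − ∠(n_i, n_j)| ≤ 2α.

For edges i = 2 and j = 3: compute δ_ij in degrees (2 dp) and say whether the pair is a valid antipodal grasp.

α = atan 0.15 = 8.53°;  2α = 17.06°
edge 2: e_2 = (-0.47, -1.83);  n_2 = (-0.9686, +0.2488)
edge 3: e_3 = (+4.61, -2.18);  n_3 = (-0.4275, -0.9040)
∠(n_2, n_3) = 79.10°
δ = |180° − 79.10°| = 100.90°
100.90° > 2α = 17.06°  →  invalid

δ = 100.90°, invalid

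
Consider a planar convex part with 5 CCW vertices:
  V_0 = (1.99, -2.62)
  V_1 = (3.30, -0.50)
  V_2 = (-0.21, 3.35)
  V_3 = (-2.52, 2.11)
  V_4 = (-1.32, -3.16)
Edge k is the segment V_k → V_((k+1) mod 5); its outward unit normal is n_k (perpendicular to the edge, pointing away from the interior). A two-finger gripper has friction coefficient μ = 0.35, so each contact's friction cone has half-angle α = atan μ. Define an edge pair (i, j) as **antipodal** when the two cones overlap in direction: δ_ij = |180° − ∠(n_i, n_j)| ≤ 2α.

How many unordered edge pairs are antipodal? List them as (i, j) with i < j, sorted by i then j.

count = 3; pairs: (0,2), (1,3), (2,4)

α = atan 0.35 = 19.29°;  2α = 38.58°
n_0 = (+0.8507, -0.5257)
n_1 = (+0.7390, +0.6737)
n_2 = (-0.4730, +0.8811)
n_3 = (-0.9750, -0.2220)
n_4 = (+0.1610, -0.9870)
  (0,1): δ = 105.93°  ·
  (0,2): δ = 30.06°  ✓
  (0,3): δ = 44.54°  ·
  (0,4): δ = 130.98°  ·
  (1,2): δ = 104.13°  ·
  (1,3): δ = 29.53°  ✓
  (1,4): δ = 56.91°  ·
  (2,3): δ = 105.40°  ·
  (2,4): δ = 18.96°  ✓
  (3,4): δ = 93.56°  ·
antipodal pairs: 3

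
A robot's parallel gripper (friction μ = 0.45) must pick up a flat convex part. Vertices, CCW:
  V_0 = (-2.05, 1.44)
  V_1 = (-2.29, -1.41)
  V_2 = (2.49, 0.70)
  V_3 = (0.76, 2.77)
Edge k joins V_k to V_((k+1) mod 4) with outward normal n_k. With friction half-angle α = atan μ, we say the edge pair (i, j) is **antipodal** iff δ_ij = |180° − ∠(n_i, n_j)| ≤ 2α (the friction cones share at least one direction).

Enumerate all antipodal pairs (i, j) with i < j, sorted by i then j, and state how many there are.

α = atan 0.45 = 24.23°;  2α = 48.46°
n_0 = (-0.9965, +0.0839)
n_1 = (+0.4038, -0.9148)
n_2 = (+0.7673, +0.6413)
n_3 = (-0.4278, +0.9039)
  (0,1): δ = 61.37°  ·
  (0,2): δ = 44.70°  ✓
  (0,3): δ = 120.14°  ·
  (1,2): δ = 73.93°  ·
  (1,3): δ = 1.51°  ✓
  (2,3): δ = 104.56°  ·
antipodal pairs: 2

count = 2; pairs: (0,2), (1,3)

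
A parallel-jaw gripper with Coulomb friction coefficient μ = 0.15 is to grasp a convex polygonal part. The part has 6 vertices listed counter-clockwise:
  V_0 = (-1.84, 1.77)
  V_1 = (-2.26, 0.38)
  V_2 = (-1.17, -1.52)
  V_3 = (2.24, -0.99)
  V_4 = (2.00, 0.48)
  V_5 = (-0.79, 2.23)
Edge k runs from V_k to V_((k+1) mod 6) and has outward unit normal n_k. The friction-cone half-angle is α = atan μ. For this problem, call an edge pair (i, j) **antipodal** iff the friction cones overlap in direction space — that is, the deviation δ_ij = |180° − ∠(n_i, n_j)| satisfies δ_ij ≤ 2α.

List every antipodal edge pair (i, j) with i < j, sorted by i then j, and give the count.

α = atan 0.15 = 8.53°;  2α = 17.06°
n_0 = (-0.9573, +0.2892)
n_1 = (-0.8674, -0.4976)
n_2 = (+0.1536, -0.9881)
n_3 = (+0.9869, +0.1611)
n_4 = (+0.5314, +0.8471)
n_5 = (-0.4013, +0.9160)
  (0,1): δ = 133.35°  ·
  (0,2): δ = 64.35°  ·
  (0,3): δ = 26.09°  ·
  (0,4): δ = 74.72°  ·
  (0,5): δ = 130.47°  ·
  (1,2): δ = 111.01°  ·
  (1,3): δ = 20.57°  ·
  (1,4): δ = 28.06°  ·
  (1,5): δ = 83.82°  ·
  (2,3): δ = 89.56°  ·
  (2,4): δ = 40.93°  ·
  (2,5): δ = 14.82°  ✓
  (3,4): δ = 131.37°  ·
  (3,5): δ = 75.61°  ·
  (4,5): δ = 124.24°  ·
antipodal pairs: 1

count = 1; pairs: (2,5)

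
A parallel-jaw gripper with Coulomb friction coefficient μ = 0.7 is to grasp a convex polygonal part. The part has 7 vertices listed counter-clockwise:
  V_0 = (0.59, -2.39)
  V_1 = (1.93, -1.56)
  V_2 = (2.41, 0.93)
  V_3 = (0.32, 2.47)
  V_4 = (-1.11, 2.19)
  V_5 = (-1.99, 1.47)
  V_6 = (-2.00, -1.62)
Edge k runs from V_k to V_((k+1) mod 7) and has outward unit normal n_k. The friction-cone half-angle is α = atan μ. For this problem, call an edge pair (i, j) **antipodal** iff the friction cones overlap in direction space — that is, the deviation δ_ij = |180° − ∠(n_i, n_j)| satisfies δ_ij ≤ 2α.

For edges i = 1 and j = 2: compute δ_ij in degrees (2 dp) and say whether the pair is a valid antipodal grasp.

δ = 115.47°, invalid

α = atan 0.7 = 34.99°;  2α = 69.98°
edge 1: e_1 = (+0.48, +2.49);  n_1 = (+0.9819, -0.1893)
edge 2: e_2 = (-2.09, +1.54);  n_2 = (+0.5932, +0.8051)
∠(n_1, n_2) = 64.53°
δ = |180° − 64.53°| = 115.47°
115.47° > 2α = 69.98°  →  invalid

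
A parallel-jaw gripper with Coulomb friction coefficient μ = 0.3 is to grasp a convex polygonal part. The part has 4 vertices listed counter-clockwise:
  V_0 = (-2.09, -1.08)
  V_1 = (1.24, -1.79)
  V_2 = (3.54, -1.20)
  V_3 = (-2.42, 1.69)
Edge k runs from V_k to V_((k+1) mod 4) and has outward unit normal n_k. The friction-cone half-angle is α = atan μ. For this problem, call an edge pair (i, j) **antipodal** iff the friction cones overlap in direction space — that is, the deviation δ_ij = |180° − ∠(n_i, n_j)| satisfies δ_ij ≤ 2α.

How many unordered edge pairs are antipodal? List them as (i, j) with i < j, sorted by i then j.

α = atan 0.3 = 16.70°;  2α = 33.40°
n_0 = (-0.2085, -0.9780)
n_1 = (+0.2485, -0.9686)
n_2 = (+0.4363, +0.8998)
n_3 = (-0.9930, -0.1183)
  (0,1): δ = 153.58°  ·
  (0,2): δ = 13.83°  ✓
  (0,3): δ = 108.83°  ·
  (1,2): δ = 40.26°  ·
  (1,3): δ = 82.41°  ·
  (2,3): δ = 57.34°  ·
antipodal pairs: 1

count = 1; pairs: (0,2)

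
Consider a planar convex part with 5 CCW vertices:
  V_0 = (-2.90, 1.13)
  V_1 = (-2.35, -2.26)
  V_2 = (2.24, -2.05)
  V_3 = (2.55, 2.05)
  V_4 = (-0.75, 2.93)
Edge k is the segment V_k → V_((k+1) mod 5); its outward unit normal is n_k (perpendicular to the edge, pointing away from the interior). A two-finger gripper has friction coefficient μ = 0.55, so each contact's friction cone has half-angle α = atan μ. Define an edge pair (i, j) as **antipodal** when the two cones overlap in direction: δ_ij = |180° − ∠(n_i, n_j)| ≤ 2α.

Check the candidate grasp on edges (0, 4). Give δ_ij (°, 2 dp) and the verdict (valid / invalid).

α = atan 0.55 = 28.81°;  2α = 57.62°
edge 0: e_0 = (+0.55, -3.39);  n_0 = (-0.9871, -0.1601)
edge 4: e_4 = (-2.15, -1.80);  n_4 = (-0.6419, +0.7668)
∠(n_0, n_4) = 59.28°
δ = |180° − 59.28°| = 120.72°
120.72° > 2α = 57.62°  →  invalid

δ = 120.72°, invalid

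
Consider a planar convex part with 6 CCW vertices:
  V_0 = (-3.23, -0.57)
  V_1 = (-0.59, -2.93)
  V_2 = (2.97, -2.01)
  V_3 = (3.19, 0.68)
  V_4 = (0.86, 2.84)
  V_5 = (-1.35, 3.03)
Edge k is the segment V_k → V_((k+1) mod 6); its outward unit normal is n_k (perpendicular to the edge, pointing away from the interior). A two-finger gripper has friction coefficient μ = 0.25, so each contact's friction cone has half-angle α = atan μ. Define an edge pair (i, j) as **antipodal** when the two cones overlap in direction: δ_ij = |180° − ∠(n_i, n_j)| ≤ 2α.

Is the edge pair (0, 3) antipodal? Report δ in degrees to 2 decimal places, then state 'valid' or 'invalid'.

α = atan 0.25 = 14.04°;  2α = 28.07°
edge 0: e_0 = (+2.64, -2.36);  n_0 = (-0.6665, -0.7455)
edge 3: e_3 = (-2.33, +2.16);  n_3 = (+0.6798, +0.7334)
∠(n_0, n_3) = 178.96°
δ = |180° − 178.96°| = 1.04°
1.04° ≤ 2α = 28.07°  →  valid

δ = 1.04°, valid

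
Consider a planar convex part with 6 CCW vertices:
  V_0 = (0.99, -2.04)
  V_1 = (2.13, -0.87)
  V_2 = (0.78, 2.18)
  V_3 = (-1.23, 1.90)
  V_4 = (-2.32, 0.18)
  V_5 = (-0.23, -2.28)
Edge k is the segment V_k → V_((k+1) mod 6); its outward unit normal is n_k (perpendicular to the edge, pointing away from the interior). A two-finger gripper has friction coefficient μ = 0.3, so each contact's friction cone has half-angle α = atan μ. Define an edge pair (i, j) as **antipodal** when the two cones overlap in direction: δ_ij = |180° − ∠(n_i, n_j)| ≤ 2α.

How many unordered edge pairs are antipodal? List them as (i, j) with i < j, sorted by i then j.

count = 3; pairs: (0,3), (1,4), (2,5)

α = atan 0.3 = 16.70°;  2α = 33.40°
n_0 = (+0.7162, -0.6979)
n_1 = (+0.9144, +0.4047)
n_2 = (-0.1380, +0.9904)
n_3 = (-0.8447, +0.5353)
n_4 = (-0.7621, -0.6475)
n_5 = (+0.1930, -0.9812)
  (0,1): δ = 111.87°  ·
  (0,2): δ = 37.81°  ·
  (0,3): δ = 11.89°  ✓
  (0,4): δ = 84.61°  ·
  (0,5): δ = 145.39°  ·
  (1,2): δ = 105.94°  ·
  (1,3): δ = 56.24°  ·
  (1,4): δ = 16.48°  ✓
  (1,5): δ = 77.25°  ·
  (2,3): δ = 130.29°  ·
  (2,4): δ = 57.58°  ·
  (2,5): δ = 3.20°  ✓
  (3,4): δ = 107.29°  ·
  (3,5): δ = 46.51°  ·
  (4,5): δ = 119.22°  ·
antipodal pairs: 3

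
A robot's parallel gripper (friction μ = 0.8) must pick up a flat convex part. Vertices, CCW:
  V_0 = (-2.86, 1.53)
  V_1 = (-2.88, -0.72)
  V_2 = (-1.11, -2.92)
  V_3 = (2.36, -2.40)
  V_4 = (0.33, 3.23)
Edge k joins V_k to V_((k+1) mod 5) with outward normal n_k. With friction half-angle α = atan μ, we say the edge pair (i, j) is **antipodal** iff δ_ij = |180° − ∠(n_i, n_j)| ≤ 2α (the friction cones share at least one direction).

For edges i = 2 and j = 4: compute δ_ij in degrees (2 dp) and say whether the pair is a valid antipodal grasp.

α = atan 0.8 = 38.66°;  2α = 77.32°
edge 2: e_2 = (+3.47, +0.52);  n_2 = (+0.1482, -0.9890)
edge 4: e_4 = (-3.19, -1.70);  n_4 = (-0.4703, +0.8825)
∠(n_2, n_4) = 160.47°
δ = |180° − 160.47°| = 19.53°
19.53° ≤ 2α = 77.32°  →  valid

δ = 19.53°, valid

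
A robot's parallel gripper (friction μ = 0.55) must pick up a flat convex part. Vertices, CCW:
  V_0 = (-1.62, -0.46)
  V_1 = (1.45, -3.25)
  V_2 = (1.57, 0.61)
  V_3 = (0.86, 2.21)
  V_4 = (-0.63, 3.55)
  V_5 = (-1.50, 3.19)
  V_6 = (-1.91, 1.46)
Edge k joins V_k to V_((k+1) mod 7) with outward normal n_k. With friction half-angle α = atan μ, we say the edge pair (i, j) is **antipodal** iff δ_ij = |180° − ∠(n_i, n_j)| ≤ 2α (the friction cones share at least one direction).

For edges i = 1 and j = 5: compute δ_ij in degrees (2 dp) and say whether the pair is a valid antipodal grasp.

α = atan 0.55 = 28.81°;  2α = 57.62°
edge 1: e_1 = (+0.12, +3.86);  n_1 = (+0.9995, -0.0311)
edge 5: e_5 = (-0.41, -1.73);  n_5 = (-0.9730, +0.2306)
∠(n_1, n_5) = 168.45°
δ = |180° − 168.45°| = 11.55°
11.55° ≤ 2α = 57.62°  →  valid

δ = 11.55°, valid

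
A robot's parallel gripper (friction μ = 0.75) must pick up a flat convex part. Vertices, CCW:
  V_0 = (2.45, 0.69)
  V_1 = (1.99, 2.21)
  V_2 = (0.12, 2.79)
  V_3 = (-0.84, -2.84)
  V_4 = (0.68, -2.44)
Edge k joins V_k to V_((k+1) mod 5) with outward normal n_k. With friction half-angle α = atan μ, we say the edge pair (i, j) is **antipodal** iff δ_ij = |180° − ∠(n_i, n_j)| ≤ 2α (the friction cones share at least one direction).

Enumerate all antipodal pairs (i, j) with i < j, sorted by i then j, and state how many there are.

count = 4; pairs: (0,2), (1,3), (2,3), (2,4)

α = atan 0.75 = 36.87°;  2α = 73.74°
n_0 = (+0.9571, +0.2897)
n_1 = (+0.2962, +0.9551)
n_2 = (-0.9858, +0.1681)
n_3 = (+0.2545, -0.9671)
n_4 = (+0.8705, -0.4922)
  (0,1): δ = 124.07°  ·
  (0,2): δ = 26.51°  ✓
  (0,3): δ = 87.91°  ·
  (0,4): δ = 133.67°  ·
  (1,2): δ = 82.44°  ·
  (1,3): δ = 31.98°  ✓
  (1,4): δ = 77.74°  ·
  (2,3): δ = 65.58°  ✓
  (2,4): δ = 19.81°  ✓
  (3,4): δ = 134.23°  ·
antipodal pairs: 4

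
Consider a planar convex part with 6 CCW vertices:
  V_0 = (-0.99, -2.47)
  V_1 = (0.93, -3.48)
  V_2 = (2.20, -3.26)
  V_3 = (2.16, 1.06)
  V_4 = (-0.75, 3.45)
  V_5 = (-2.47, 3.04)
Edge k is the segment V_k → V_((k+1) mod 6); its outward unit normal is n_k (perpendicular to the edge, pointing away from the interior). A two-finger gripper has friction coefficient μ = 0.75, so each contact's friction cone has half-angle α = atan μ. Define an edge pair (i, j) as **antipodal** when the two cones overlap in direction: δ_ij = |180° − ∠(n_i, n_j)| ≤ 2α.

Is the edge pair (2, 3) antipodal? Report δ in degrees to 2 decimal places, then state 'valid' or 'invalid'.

δ = 129.93°, invalid

α = atan 0.75 = 36.87°;  2α = 73.74°
edge 2: e_2 = (-0.04, +4.32);  n_2 = (+1.0000, +0.0093)
edge 3: e_3 = (-2.91, +2.39);  n_3 = (+0.6347, +0.7728)
∠(n_2, n_3) = 50.07°
δ = |180° − 50.07°| = 129.93°
129.93° > 2α = 73.74°  →  invalid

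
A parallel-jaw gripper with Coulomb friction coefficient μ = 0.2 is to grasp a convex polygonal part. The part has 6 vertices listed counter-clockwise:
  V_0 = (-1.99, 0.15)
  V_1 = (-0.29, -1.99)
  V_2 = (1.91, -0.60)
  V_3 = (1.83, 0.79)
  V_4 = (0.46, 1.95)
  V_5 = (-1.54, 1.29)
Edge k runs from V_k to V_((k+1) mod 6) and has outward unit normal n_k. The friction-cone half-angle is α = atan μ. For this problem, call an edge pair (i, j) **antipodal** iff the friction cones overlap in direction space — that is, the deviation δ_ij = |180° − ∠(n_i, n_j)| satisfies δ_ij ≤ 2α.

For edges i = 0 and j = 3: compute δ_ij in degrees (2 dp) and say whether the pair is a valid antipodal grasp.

α = atan 0.2 = 11.31°;  2α = 22.62°
edge 0: e_0 = (+1.70, -2.14);  n_0 = (-0.7830, -0.6220)
edge 3: e_3 = (-1.37, +1.16);  n_3 = (+0.6462, +0.7632)
∠(n_0, n_3) = 168.72°
δ = |180° − 168.72°| = 11.28°
11.28° ≤ 2α = 22.62°  →  valid

δ = 11.28°, valid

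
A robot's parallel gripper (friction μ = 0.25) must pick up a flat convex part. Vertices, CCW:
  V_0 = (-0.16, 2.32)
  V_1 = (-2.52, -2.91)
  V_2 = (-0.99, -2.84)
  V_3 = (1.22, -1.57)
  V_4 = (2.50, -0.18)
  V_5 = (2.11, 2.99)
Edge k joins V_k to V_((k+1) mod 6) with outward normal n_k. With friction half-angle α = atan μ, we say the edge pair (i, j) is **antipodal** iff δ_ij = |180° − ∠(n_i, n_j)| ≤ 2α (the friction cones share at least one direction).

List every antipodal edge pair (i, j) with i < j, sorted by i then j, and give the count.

α = atan 0.25 = 14.04°;  2α = 28.07°
n_0 = (-0.9115, +0.4113)
n_1 = (+0.0457, -0.9990)
n_2 = (+0.4982, -0.8670)
n_3 = (+0.7356, -0.6774)
n_4 = (+0.9925, +0.1221)
n_5 = (-0.2831, +0.9591)
  (0,1): δ = 63.09°  ·
  (0,2): δ = 35.83°  ·
  (0,3): δ = 18.35°  ✓
  (0,4): δ = 31.30°  ·
  (0,5): δ = 130.73°  ·
  (1,2): δ = 152.74°  ·
  (1,3): δ = 135.26°  ·
  (1,4): δ = 85.61°  ·
  (1,5): δ = 13.82°  ✓
  (2,3): δ = 162.53°  ·
  (2,4): δ = 112.87°  ·
  (2,5): δ = 13.44°  ✓
  (3,4): δ = 130.35°  ·
  (3,5): δ = 30.91°  ·
  (4,5): δ = 80.57°  ·
antipodal pairs: 3

count = 3; pairs: (0,3), (1,5), (2,5)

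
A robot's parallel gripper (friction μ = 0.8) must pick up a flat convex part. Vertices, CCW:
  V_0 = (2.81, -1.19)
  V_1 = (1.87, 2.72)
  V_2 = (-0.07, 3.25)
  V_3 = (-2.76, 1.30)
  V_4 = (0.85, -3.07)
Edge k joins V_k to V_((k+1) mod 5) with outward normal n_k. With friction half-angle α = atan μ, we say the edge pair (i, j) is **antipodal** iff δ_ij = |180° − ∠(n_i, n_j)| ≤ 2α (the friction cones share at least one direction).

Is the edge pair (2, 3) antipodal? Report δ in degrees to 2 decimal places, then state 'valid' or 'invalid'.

δ = 86.38°, invalid

α = atan 0.8 = 38.66°;  2α = 77.32°
edge 2: e_2 = (-2.69, -1.95);  n_2 = (-0.5869, +0.8096)
edge 3: e_3 = (+3.61, -4.37);  n_3 = (-0.7710, -0.6369)
∠(n_2, n_3) = 93.62°
δ = |180° − 93.62°| = 86.38°
86.38° > 2α = 77.32°  →  invalid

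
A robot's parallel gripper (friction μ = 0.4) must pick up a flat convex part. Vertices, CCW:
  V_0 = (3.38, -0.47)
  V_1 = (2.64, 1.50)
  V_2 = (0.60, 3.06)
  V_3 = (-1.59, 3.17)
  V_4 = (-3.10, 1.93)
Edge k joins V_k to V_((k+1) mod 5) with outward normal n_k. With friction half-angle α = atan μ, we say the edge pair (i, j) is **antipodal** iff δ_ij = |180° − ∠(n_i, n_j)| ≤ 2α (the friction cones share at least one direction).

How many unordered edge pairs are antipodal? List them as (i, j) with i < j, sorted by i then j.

α = atan 0.4 = 21.80°;  2α = 43.60°
n_0 = (+0.9361, +0.3516)
n_1 = (+0.6075, +0.7944)
n_2 = (+0.0502, +0.9987)
n_3 = (-0.6346, +0.7728)
n_4 = (-0.3473, -0.9377)
  (0,1): δ = 147.99°  ·
  (0,2): δ = 113.46°  ·
  (0,3): δ = 71.20°  ·
  (0,4): δ = 49.09°  ·
  (1,2): δ = 145.47°  ·
  (1,3): δ = 103.20°  ·
  (1,4): δ = 17.08°  ✓
  (2,3): δ = 137.73°  ·
  (2,4): δ = 17.45°  ✓
  (3,4): δ = 59.72°  ·
antipodal pairs: 2

count = 2; pairs: (1,4), (2,4)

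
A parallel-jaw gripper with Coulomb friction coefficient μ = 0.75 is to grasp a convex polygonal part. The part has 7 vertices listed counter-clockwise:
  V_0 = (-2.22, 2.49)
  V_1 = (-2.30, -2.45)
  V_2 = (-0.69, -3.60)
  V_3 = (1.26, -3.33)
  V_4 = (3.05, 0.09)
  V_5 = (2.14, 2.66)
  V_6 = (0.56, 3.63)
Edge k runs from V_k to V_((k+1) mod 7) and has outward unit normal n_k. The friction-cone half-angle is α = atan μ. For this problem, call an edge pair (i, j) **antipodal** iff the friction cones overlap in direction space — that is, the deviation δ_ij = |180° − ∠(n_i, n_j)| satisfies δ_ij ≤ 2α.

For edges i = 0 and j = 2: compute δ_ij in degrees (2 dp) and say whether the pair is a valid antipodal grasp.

δ = 81.19°, invalid

α = atan 0.75 = 36.87°;  2α = 73.74°
edge 0: e_0 = (-0.08, -4.94);  n_0 = (-0.9999, +0.0162)
edge 2: e_2 = (+1.95, +0.27);  n_2 = (+0.1372, -0.9905)
∠(n_0, n_2) = 98.81°
δ = |180° − 98.81°| = 81.19°
81.19° > 2α = 73.74°  →  invalid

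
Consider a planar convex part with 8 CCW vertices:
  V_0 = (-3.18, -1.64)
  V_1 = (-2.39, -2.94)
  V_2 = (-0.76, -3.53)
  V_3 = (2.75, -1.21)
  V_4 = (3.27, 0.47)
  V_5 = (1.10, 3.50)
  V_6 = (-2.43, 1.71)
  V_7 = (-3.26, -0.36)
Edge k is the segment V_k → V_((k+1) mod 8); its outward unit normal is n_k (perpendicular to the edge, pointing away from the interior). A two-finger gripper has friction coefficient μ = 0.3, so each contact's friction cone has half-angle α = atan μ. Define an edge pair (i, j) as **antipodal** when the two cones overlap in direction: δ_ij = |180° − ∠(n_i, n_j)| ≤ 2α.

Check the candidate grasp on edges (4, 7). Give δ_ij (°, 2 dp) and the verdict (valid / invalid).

δ = 32.03°, valid

α = atan 0.3 = 16.70°;  2α = 33.40°
edge 4: e_4 = (-2.17, +3.03);  n_4 = (+0.8130, +0.5823)
edge 7: e_7 = (+0.08, -1.28);  n_7 = (-0.9981, -0.0624)
∠(n_4, n_7) = 147.97°
δ = |180° − 147.97°| = 32.03°
32.03° ≤ 2α = 33.40°  →  valid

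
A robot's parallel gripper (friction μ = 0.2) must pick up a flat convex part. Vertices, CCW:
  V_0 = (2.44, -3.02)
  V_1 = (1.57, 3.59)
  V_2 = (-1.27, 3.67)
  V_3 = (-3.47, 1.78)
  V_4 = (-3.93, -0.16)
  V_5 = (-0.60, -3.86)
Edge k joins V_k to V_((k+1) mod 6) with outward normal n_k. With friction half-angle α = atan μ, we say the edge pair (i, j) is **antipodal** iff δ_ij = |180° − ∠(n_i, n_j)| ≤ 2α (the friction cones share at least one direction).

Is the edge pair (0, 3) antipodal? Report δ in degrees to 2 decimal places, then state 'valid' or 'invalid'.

δ = 20.84°, valid

α = atan 0.2 = 11.31°;  2α = 22.62°
edge 0: e_0 = (-0.87, +6.61);  n_0 = (+0.9914, +0.1305)
edge 3: e_3 = (-0.46, -1.94);  n_3 = (-0.9730, +0.2307)
∠(n_0, n_3) = 159.16°
δ = |180° − 159.16°| = 20.84°
20.84° ≤ 2α = 22.62°  →  valid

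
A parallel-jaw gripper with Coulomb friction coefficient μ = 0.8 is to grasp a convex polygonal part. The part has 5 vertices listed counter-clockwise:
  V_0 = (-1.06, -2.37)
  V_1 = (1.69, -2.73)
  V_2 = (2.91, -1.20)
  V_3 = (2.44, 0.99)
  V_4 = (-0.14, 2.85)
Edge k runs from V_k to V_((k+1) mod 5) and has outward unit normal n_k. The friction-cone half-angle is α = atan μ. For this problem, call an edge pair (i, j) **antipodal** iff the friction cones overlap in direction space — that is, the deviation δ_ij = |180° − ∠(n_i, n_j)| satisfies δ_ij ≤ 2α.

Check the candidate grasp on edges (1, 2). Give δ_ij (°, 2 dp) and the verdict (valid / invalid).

δ = 129.32°, invalid

α = atan 0.8 = 38.66°;  2α = 77.32°
edge 1: e_1 = (+1.22, +1.53);  n_1 = (+0.7819, -0.6234)
edge 2: e_2 = (-0.47, +2.19);  n_2 = (+0.9777, +0.2098)
∠(n_1, n_2) = 50.68°
δ = |180° − 50.68°| = 129.32°
129.32° > 2α = 77.32°  →  invalid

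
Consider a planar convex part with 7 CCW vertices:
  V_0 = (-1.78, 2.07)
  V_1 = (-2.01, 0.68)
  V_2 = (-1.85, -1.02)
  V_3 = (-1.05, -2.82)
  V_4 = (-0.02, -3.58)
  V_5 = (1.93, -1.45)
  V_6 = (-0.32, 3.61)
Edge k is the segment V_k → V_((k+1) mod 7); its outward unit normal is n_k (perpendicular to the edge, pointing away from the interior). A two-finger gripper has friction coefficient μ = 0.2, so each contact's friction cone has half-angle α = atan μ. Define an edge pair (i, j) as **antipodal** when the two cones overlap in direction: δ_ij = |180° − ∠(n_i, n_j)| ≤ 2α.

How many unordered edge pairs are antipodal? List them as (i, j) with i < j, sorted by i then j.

α = atan 0.2 = 11.31°;  2α = 22.62°
n_0 = (-0.9866, +0.1632)
n_1 = (-0.9956, -0.0937)
n_2 = (-0.9138, -0.4061)
n_3 = (-0.5937, -0.8047)
n_4 = (+0.7376, -0.6753)
n_5 = (+0.9137, +0.4063)
n_6 = (-0.7257, +0.6880)
  (0,1): δ = 165.23°  ·
  (0,2): δ = 146.64°  ·
  (0,3): δ = 117.03°  ·
  (0,4): δ = 33.08°  ·
  (0,5): δ = 33.37°  ·
  (0,6): δ = 145.92°  ·
  (1,2): δ = 161.41°  ·
  (1,3): δ = 131.80°  ·
  (1,4): δ = 47.85°  ·
  (1,5): δ = 18.60°  ✓
  (1,6): δ = 131.15°  ·
  (2,3): δ = 150.38°  ·
  (2,4): δ = 66.44°  ·
  (2,5): δ = 0.01°  ✓
  (2,6): δ = 112.57°  ·
  (3,4): δ = 96.05°  ·
  (3,5): δ = 29.60°  ·
  (3,6): δ = 82.95°  ·
  (4,5): δ = 113.55°  ·
  (4,6): δ = 1.00°  ✓
  (5,6): δ = 67.45°  ·
antipodal pairs: 3

count = 3; pairs: (1,5), (2,5), (4,6)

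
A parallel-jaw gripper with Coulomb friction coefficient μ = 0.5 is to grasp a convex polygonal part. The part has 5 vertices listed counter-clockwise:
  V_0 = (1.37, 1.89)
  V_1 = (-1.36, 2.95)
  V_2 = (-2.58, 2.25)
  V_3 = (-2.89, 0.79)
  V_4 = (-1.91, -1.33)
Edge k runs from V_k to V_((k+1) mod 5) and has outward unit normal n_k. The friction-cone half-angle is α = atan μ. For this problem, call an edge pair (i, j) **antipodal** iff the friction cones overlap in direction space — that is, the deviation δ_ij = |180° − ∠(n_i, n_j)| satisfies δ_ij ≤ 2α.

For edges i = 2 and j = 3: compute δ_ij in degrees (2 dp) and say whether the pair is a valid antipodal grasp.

α = atan 0.5 = 26.57°;  2α = 53.13°
edge 2: e_2 = (-0.31, -1.46);  n_2 = (-0.9782, +0.2077)
edge 3: e_3 = (+0.98, -2.12);  n_3 = (-0.9077, -0.4196)
∠(n_2, n_3) = 36.80°
δ = |180° − 36.80°| = 143.20°
143.20° > 2α = 53.13°  →  invalid

δ = 143.20°, invalid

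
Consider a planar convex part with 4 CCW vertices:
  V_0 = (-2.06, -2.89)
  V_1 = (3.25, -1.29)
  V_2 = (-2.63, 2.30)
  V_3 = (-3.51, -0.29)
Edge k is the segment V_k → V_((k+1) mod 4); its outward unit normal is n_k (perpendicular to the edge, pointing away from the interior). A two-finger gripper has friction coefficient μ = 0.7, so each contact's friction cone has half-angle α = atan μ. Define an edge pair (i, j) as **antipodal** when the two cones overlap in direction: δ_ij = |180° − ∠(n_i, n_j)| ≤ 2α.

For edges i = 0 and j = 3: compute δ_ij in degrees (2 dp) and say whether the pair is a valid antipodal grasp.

α = atan 0.7 = 34.99°;  2α = 69.98°
edge 0: e_0 = (+5.31, +1.60);  n_0 = (+0.2885, -0.9575)
edge 3: e_3 = (+1.45, -2.60);  n_3 = (-0.8734, -0.4871)
∠(n_0, n_3) = 77.62°
δ = |180° − 77.62°| = 102.38°
102.38° > 2α = 69.98°  →  invalid

δ = 102.38°, invalid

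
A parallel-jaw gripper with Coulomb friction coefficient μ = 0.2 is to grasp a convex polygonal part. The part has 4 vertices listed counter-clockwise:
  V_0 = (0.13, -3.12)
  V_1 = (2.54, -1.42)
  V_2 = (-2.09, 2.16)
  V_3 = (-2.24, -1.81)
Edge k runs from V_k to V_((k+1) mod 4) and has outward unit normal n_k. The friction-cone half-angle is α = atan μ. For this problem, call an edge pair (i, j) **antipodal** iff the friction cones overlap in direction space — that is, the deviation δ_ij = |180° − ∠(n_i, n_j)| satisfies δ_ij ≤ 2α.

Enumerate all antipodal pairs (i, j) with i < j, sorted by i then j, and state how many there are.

α = atan 0.2 = 11.31°;  2α = 22.62°
n_0 = (+0.5764, -0.8172)
n_1 = (+0.6117, +0.7911)
n_2 = (-0.9993, +0.0378)
n_3 = (-0.4838, -0.8752)
  (0,1): δ = 72.91°  ·
  (0,2): δ = 52.64°  ·
  (0,3): δ = 115.87°  ·
  (1,2): δ = 54.45°  ·
  (1,3): δ = 8.78°  ✓
  (2,3): δ = 116.77°  ·
antipodal pairs: 1

count = 1; pairs: (1,3)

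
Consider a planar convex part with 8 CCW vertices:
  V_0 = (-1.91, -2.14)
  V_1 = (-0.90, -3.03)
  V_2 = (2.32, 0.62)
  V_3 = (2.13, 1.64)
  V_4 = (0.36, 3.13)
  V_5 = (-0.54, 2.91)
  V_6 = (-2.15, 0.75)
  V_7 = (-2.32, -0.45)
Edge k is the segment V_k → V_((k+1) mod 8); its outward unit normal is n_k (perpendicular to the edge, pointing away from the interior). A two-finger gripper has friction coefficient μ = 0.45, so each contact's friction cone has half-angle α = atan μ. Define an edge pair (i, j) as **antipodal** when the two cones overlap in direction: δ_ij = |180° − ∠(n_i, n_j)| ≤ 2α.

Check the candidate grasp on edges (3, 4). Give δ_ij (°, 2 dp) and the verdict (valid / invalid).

α = atan 0.45 = 24.23°;  2α = 48.46°
edge 3: e_3 = (-1.77, +1.49);  n_3 = (+0.6440, +0.7650)
edge 4: e_4 = (-0.90, -0.22);  n_4 = (-0.2375, +0.9714)
∠(n_3, n_4) = 53.83°
δ = |180° − 53.83°| = 126.17°
126.17° > 2α = 48.46°  →  invalid

δ = 126.17°, invalid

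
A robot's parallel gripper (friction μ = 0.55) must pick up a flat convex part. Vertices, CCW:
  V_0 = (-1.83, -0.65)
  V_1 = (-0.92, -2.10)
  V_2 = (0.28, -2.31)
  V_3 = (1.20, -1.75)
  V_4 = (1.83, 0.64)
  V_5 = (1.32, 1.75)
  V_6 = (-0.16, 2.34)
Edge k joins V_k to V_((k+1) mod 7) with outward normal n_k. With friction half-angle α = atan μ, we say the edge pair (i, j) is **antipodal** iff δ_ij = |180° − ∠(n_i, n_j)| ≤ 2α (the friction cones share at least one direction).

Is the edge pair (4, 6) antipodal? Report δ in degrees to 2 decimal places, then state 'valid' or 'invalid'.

δ = 53.86°, valid

α = atan 0.55 = 28.81°;  2α = 57.62°
edge 4: e_4 = (-0.51, +1.11);  n_4 = (+0.9087, +0.4175)
edge 6: e_6 = (-1.67, -2.99);  n_6 = (-0.8731, +0.4876)
∠(n_4, n_6) = 126.14°
δ = |180° − 126.14°| = 53.86°
53.86° ≤ 2α = 57.62°  →  valid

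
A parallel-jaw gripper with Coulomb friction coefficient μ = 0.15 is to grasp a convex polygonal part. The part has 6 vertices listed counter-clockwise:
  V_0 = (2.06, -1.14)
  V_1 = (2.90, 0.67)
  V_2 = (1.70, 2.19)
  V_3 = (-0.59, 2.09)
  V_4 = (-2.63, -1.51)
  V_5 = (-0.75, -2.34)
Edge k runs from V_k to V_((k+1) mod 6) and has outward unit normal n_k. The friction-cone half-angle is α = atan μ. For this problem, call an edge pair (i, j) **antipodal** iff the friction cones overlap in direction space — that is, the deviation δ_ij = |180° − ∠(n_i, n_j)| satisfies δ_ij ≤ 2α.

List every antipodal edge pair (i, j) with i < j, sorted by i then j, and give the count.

count = 1; pairs: (0,3)

α = atan 0.15 = 8.53°;  2α = 17.06°
n_0 = (+0.9071, -0.4210)
n_1 = (+0.7849, +0.6196)
n_2 = (-0.0436, +0.9990)
n_3 = (-0.8700, +0.4930)
n_4 = (-0.4039, -0.9148)
n_5 = (+0.3927, -0.9197)
  (0,1): δ = 116.81°  ·
  (0,2): δ = 62.60°  ·
  (0,3): δ = 4.64°  ✓
  (0,4): δ = 91.07°  ·
  (0,5): δ = 138.02°  ·
  (1,2): δ = 125.79°  ·
  (1,3): δ = 67.83°  ·
  (1,4): δ = 27.89°  ·
  (1,5): δ = 74.83°  ·
  (2,3): δ = 122.04°  ·
  (2,4): δ = 26.32°  ·
  (2,5): δ = 20.62°  ·
  (3,4): δ = 84.28°  ·
  (3,5): δ = 37.34°  ·
  (4,5): δ = 133.05°  ·
antipodal pairs: 1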